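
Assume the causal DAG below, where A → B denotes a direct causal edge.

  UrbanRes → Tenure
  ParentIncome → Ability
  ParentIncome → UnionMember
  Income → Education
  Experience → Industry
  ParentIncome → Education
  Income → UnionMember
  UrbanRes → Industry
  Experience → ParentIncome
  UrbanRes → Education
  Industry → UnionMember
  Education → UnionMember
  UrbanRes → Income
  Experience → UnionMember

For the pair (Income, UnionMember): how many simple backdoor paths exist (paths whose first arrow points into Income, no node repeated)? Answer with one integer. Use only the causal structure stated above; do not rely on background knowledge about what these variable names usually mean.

A backdoor path from Income to UnionMember is any simple undirected path whose first edge points into Income (i.e. leaves Income via a parent).
Parents of Income: {UrbanRes}.
Enumerating:
  P1: Income <- UrbanRes -> Industry <- Experience -> ParentIncome -> Education -> UnionMember
  P2: Income <- UrbanRes -> Industry <- Experience -> ParentIncome -> UnionMember
  P3: Income <- UrbanRes -> Industry <- Experience -> UnionMember
  P4: Income <- UrbanRes -> Industry -> UnionMember
  P5: Income <- UrbanRes -> Education <- ParentIncome <- Experience -> Industry -> UnionMember
  P6: Income <- UrbanRes -> Education <- ParentIncome <- Experience -> UnionMember
  P7: Income <- UrbanRes -> Education <- ParentIncome -> UnionMember
  P8: Income <- UrbanRes -> Education -> UnionMember
That exhausts the simple backdoor paths. Count: 8.

8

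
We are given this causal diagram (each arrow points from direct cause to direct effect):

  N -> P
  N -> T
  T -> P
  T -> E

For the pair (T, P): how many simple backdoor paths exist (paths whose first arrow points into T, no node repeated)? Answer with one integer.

A backdoor path from T to P is any simple undirected path whose first edge points into T (i.e. leaves T via a parent).
Parents of T: {N}.
Enumerating:
  P1: T <- N -> P
That exhausts the simple backdoor paths. Count: 1.

1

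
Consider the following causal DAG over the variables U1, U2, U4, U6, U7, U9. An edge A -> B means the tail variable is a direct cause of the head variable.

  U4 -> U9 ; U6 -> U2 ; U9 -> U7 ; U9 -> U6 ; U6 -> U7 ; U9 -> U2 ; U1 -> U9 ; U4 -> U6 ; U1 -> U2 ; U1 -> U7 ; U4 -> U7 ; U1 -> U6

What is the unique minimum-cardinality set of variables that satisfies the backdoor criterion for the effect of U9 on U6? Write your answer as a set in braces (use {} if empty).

Variables eligible for adjustment (non-descendants of U9, excluding U9 and U6): {U1, U4}.
Backdoor paths from U9 to U6:
  P1: U9 <- U1 -> U6
  P2: U9 <- U1 -> U2 <- U6
  P3: U9 <- U1 -> U7 <- U4 -> U6
  P4: U9 <- U1 -> U7 <- U6
  P5: U9 <- U4 -> U6
  P6: U9 <- U4 -> U7 <- U1 -> U6
  P7: U9 <- U4 -> U7 <- U1 -> U2 <- U6
  P8: U9 <- U4 -> U7 <- U6
The empty set is not sufficient: P1 (U9 <- U1 -> U6) has no collider blocking it and no conditioned non-collider, so it is open.
Try {U1, U4}:
  P1: blocked at fork node U1 ∈ conditioning set.
  P2: blocked at fork node U1 ∈ conditioning set.
  P3: blocked at fork node U1 ∈ conditioning set.
  P4: blocked at fork node U1 ∈ conditioning set.
  P5: blocked at fork node U4 ∈ conditioning set.
  P6: blocked at fork node U4 ∈ conditioning set.
  P7: blocked at fork node U4 ∈ conditioning set.
  P8: blocked at fork node U4 ∈ conditioning set.
{U1, U4} contains no descendant of U9 and blocks every backdoor path.
Every element of {U1, U4} is needed (dropping U1 leaves P1 open; dropping U4 leaves P5 open), so no proper subset is valid.
Among all size-2 subsets of the eligible variables, only {U1, U4} blocks every backdoor path, so it is the unique smallest valid adjustment set.

{U1, U4}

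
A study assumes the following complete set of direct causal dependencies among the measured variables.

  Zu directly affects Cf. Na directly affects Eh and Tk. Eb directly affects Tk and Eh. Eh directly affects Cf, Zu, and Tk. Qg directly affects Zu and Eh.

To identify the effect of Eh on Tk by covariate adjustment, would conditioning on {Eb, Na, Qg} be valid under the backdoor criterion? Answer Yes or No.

Backdoor paths from Eh to Tk (paths whose first edge points into Eh):
  P1: Eh <- Eb -> Tk
  P2: Eh <- Na -> Tk
Condition 1 (no descendant of Eh in the set): holds — descendants of Eh are {Cf, Tk, Zu}; none are in {Eb, Na, Qg}.
Condition 2 (every backdoor path blocked by {Eb, Na, Qg}):
  P1: blocked at fork node Eb ∈ conditioning set.
  P2: blocked at fork node Na ∈ conditioning set.
{Eb, Na, Qg} satisfies the backdoor criterion.

Yes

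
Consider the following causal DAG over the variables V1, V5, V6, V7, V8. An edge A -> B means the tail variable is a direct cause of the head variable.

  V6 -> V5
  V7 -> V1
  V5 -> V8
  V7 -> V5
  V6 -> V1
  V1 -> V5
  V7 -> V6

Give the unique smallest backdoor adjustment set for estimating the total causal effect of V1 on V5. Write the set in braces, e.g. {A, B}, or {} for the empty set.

Variables eligible for adjustment (non-descendants of V1, excluding V1 and V5): {V6, V7}.
Backdoor paths from V1 to V5:
  P1: V1 <- V7 -> V6 -> V5
  P2: V1 <- V7 -> V5
  P3: V1 <- V6 <- V7 -> V5
  P4: V1 <- V6 -> V5
The empty set is not sufficient: P1 (V1 <- V7 -> V6 -> V5) has no collider blocking it and no conditioned non-collider, so it is open.
Try {V6, V7}:
  P1: blocked at fork node V7 ∈ conditioning set.
  P2: blocked at fork node V7 ∈ conditioning set.
  P3: blocked at chain node V6 ∈ conditioning set.
  P4: blocked at fork node V6 ∈ conditioning set.
{V6, V7} contains no descendant of V1 and blocks every backdoor path.
Every element of {V6, V7} is needed (dropping V6 leaves P4 open; dropping V7 leaves P2 open), so no proper subset is valid.
Among all size-2 subsets of the eligible variables, only {V6, V7} blocks every backdoor path, so it is the unique smallest valid adjustment set.

{V6, V7}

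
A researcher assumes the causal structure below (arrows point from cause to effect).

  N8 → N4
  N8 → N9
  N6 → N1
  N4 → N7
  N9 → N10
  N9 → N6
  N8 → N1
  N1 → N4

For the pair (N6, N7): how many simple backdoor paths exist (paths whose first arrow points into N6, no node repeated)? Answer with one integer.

A backdoor path from N6 to N7 is any simple undirected path whose first edge points into N6 (i.e. leaves N6 via a parent).
Parents of N6: {N9}.
Enumerating:
  P1: N6 <- N9 <- N8 -> N1 -> N4 -> N7
  P2: N6 <- N9 <- N8 -> N4 -> N7
That exhausts the simple backdoor paths. Count: 2.

2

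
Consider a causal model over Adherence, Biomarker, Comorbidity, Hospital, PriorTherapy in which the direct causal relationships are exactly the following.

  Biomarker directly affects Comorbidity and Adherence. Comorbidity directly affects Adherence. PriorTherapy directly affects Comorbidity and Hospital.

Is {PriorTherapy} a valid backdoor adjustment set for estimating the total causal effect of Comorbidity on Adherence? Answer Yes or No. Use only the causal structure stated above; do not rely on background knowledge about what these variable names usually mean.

Backdoor paths from Comorbidity to Adherence (paths whose first edge points into Comorbidity):
  P1: Comorbidity <- Biomarker -> Adherence
Condition 1 (no descendant of Comorbidity in the set): holds — descendants of Comorbidity are {Adherence}; none are in {PriorTherapy}.
Condition 2 (every backdoor path blocked by {PriorTherapy}):
  P1: open — no interior node is in the conditioning set.
{PriorTherapy} does not satisfy the backdoor criterion.

No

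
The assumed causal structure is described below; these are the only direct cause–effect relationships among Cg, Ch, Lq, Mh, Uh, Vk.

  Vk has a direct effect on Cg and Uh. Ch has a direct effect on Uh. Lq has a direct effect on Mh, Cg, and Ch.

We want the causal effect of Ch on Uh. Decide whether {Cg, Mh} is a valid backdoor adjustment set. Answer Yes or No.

Backdoor paths from Ch to Uh (paths whose first edge points into Ch):
  P1: Ch <- Lq -> Cg <- Vk -> Uh
Condition 1 (no descendant of Ch in the set): holds — descendants of Ch are {Uh}; none are in {Cg, Mh}.
Condition 2 (every backdoor path blocked by {Cg, Mh}):
  P1: open — collider(s) Cg are conditioned on (or have a conditioned descendant) and no non-collider on the path is in the set.
{Cg, Mh} does not satisfy the backdoor criterion.

No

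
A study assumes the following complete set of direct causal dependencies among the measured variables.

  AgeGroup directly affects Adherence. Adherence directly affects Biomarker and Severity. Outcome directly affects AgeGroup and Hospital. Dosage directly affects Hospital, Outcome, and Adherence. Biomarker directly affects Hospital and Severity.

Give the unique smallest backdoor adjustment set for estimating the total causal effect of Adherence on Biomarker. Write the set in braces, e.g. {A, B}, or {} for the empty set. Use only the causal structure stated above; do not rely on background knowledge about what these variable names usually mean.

Variables eligible for adjustment (non-descendants of Adherence, excluding Adherence and Biomarker): {AgeGroup, Dosage, Outcome}.
Backdoor paths from Adherence to Biomarker:
  P1: Adherence <- Dosage -> Outcome -> Hospital <- Biomarker
  P2: Adherence <- Dosage -> Hospital <- Biomarker
  P3: Adherence <- AgeGroup <- Outcome <- Dosage -> Hospital <- Biomarker
  P4: Adherence <- AgeGroup <- Outcome -> Hospital <- Biomarker
Each backdoor path contains an unconditioned collider, so every path is already blocked with the empty conditioning set:
  P1: blocked at collider Hospital (neither it nor any descendant is in the conditioning set).
  P2: blocked at collider Hospital (neither it nor any descendant is in the conditioning set).
  P3: blocked at collider Hospital (neither it nor any descendant is in the conditioning set).
  P4: blocked at collider Hospital (neither it nor any descendant is in the conditioning set).
The empty set is therefore the unique smallest valid set.

{}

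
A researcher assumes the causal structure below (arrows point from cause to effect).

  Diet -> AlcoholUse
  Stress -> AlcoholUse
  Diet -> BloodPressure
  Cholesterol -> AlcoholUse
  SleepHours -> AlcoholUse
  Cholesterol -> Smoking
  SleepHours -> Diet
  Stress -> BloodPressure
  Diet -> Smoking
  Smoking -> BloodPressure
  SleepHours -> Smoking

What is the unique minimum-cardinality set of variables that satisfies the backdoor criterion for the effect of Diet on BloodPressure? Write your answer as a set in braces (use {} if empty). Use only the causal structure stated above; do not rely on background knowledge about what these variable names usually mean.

{SleepHours}

Variables eligible for adjustment (non-descendants of Diet, excluding Diet and BloodPressure): {Cholesterol, SleepHours, Stress}.
Backdoor paths from Diet to BloodPressure:
  P1: Diet <- SleepHours -> Smoking <- Cholesterol -> AlcoholUse <- Stress -> BloodPressure
  P2: Diet <- SleepHours -> Smoking -> BloodPressure
  P3: Diet <- SleepHours -> AlcoholUse <- Cholesterol -> Smoking -> BloodPressure
  P4: Diet <- SleepHours -> AlcoholUse <- Stress -> BloodPressure
The empty set is not sufficient: P2 (Diet <- SleepHours -> Smoking -> BloodPressure) has no collider blocking it and no conditioned non-collider, so it is open.
Try {SleepHours}:
  P1: blocked at fork node SleepHours ∈ conditioning set.
  P2: blocked at fork node SleepHours ∈ conditioning set.
  P3: blocked at fork node SleepHours ∈ conditioning set.
  P4: blocked at fork node SleepHours ∈ conditioning set.
{SleepHours} contains no descendant of Diet and blocks every backdoor path.
No other singleton works — e.g. {Cholesterol} leaves P2 open — so {SleepHours} is the unique smallest valid adjustment set.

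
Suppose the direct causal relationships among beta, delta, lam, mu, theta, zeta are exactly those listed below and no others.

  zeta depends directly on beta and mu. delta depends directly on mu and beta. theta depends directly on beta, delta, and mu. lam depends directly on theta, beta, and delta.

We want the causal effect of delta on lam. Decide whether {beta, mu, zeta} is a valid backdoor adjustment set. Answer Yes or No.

Yes

Backdoor paths from delta to lam (paths whose first edge points into delta):
  P1: delta <- mu -> theta <- beta -> lam
  P2: delta <- mu -> theta -> lam
  P3: delta <- mu -> zeta <- beta -> theta -> lam
  P4: delta <- mu -> zeta <- beta -> lam
  P5: delta <- beta -> theta -> lam
  P6: delta <- beta -> lam
  P7: delta <- beta -> zeta <- mu -> theta -> lam
Condition 1 (no descendant of delta in the set): holds — descendants of delta are {lam, theta}; none are in {beta, mu, zeta}.
Condition 2 (every backdoor path blocked by {beta, mu, zeta}):
  P1: blocked at fork node mu ∈ conditioning set.
  P2: blocked at fork node mu ∈ conditioning set.
  P3: blocked at fork node mu ∈ conditioning set.
  P4: blocked at fork node mu ∈ conditioning set.
  P5: blocked at fork node beta ∈ conditioning set.
  P6: blocked at fork node beta ∈ conditioning set.
  P7: blocked at fork node beta ∈ conditioning set.
{beta, mu, zeta} satisfies the backdoor criterion.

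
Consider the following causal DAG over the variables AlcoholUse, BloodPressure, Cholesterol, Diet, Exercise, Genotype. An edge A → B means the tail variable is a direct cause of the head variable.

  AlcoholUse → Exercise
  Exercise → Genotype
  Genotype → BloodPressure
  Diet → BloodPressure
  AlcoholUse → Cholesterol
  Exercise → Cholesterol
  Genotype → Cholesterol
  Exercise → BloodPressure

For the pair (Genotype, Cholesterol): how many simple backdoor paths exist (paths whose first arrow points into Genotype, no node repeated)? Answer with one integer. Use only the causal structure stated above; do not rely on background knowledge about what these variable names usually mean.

2

A backdoor path from Genotype to Cholesterol is any simple undirected path whose first edge points into Genotype (i.e. leaves Genotype via a parent).
Parents of Genotype: {Exercise}.
Enumerating:
  P1: Genotype <- Exercise <- AlcoholUse -> Cholesterol
  P2: Genotype <- Exercise -> Cholesterol
That exhausts the simple backdoor paths. Count: 2.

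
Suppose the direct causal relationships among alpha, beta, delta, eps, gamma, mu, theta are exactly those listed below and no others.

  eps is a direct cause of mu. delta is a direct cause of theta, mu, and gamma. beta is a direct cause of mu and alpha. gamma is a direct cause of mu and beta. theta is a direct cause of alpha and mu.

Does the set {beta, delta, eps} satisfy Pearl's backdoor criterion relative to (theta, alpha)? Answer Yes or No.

Yes

Backdoor paths from theta to alpha (paths whose first edge points into theta):
  P1: theta <- delta -> gamma -> beta -> alpha
  P2: theta <- delta -> gamma -> mu <- beta -> alpha
  P3: theta <- delta -> mu <- gamma -> beta -> alpha
  P4: theta <- delta -> mu <- beta -> alpha
Condition 1 (no descendant of theta in the set): holds — descendants of theta are {alpha, mu}; none are in {beta, delta, eps}.
Condition 2 (every backdoor path blocked by {beta, delta, eps}):
  P1: blocked at fork node delta ∈ conditioning set.
  P2: blocked at fork node delta ∈ conditioning set.
  P3: blocked at fork node delta ∈ conditioning set.
  P4: blocked at fork node delta ∈ conditioning set.
{beta, delta, eps} satisfies the backdoor criterion.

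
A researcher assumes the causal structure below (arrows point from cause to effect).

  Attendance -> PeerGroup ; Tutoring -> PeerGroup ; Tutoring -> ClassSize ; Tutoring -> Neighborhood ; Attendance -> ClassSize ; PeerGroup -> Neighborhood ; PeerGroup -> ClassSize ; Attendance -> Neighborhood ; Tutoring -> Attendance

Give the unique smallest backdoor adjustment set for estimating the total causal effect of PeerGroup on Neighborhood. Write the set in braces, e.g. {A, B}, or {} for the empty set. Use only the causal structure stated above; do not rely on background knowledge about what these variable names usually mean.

{Attendance, Tutoring}

Variables eligible for adjustment (non-descendants of PeerGroup, excluding PeerGroup and Neighborhood): {Attendance, Tutoring}.
Backdoor paths from PeerGroup to Neighborhood:
  P1: PeerGroup <- Tutoring -> Attendance -> Neighborhood
  P2: PeerGroup <- Tutoring -> Neighborhood
  P3: PeerGroup <- Tutoring -> ClassSize <- Attendance -> Neighborhood
  P4: PeerGroup <- Attendance <- Tutoring -> Neighborhood
  P5: PeerGroup <- Attendance -> Neighborhood
  P6: PeerGroup <- Attendance -> ClassSize <- Tutoring -> Neighborhood
The empty set is not sufficient: P1 (PeerGroup <- Tutoring -> Attendance -> Neighborhood) has no collider blocking it and no conditioned non-collider, so it is open.
Try {Attendance, Tutoring}:
  P1: blocked at fork node Tutoring ∈ conditioning set.
  P2: blocked at fork node Tutoring ∈ conditioning set.
  P3: blocked at fork node Tutoring ∈ conditioning set.
  P4: blocked at chain node Attendance ∈ conditioning set.
  P5: blocked at fork node Attendance ∈ conditioning set.
  P6: blocked at fork node Attendance ∈ conditioning set.
{Attendance, Tutoring} contains no descendant of PeerGroup and blocks every backdoor path.
Every element of {Attendance, Tutoring} is needed (dropping Attendance leaves P5 open; dropping Tutoring leaves P2 open), so no proper subset is valid.
Among all size-2 subsets of the eligible variables, only {Attendance, Tutoring} blocks every backdoor path, so it is the unique smallest valid adjustment set.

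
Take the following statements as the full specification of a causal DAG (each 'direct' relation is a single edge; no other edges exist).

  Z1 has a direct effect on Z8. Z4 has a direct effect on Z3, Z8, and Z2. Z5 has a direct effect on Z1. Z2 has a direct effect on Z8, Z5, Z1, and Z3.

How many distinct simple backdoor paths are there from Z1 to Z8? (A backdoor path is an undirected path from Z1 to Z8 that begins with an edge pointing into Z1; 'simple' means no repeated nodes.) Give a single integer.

A backdoor path from Z1 to Z8 is any simple undirected path whose first edge points into Z1 (i.e. leaves Z1 via a parent).
Parents of Z1: {Z2, Z5}.
Enumerating:
  P1: Z1 <- Z2 <- Z4 -> Z8
  P2: Z1 <- Z2 -> Z8
  P3: Z1 <- Z2 -> Z3 <- Z4 -> Z8
  P4: Z1 <- Z5 <- Z2 <- Z4 -> Z8
  P5: Z1 <- Z5 <- Z2 -> Z8
  P6: Z1 <- Z5 <- Z2 -> Z3 <- Z4 -> Z8
That exhausts the simple backdoor paths. Count: 6.

6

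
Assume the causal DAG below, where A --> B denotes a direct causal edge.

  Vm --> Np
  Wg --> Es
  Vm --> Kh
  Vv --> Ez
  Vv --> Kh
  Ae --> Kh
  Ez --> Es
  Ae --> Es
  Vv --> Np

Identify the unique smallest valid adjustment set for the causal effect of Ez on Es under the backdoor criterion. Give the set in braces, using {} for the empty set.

{}

Variables eligible for adjustment (non-descendants of Ez, excluding Ez and Es): {Ae, Kh, Np, Vm, Vv, Wg}.
Backdoor paths from Ez to Es:
  P1: Ez <- Vv -> Np <- Vm -> Kh <- Ae -> Es
  P2: Ez <- Vv -> Kh <- Ae -> Es
Each backdoor path contains an unconditioned collider, so every path is already blocked with the empty conditioning set:
  P1: blocked at collider Np (neither it nor any descendant is in the conditioning set).
  P2: blocked at collider Kh (neither it nor any descendant is in the conditioning set).
The empty set is therefore the unique smallest valid set.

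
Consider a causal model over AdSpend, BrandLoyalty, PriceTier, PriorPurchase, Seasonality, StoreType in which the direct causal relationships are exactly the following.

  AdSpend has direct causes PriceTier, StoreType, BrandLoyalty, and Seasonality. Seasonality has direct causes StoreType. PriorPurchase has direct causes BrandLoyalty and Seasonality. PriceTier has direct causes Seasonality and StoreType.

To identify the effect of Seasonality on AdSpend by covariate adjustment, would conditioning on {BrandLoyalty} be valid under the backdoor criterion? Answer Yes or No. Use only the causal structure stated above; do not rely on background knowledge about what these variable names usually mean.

Backdoor paths from Seasonality to AdSpend (paths whose first edge points into Seasonality):
  P1: Seasonality <- StoreType -> PriceTier -> AdSpend
  P2: Seasonality <- StoreType -> AdSpend
Condition 1 (no descendant of Seasonality in the set): holds — descendants of Seasonality are {AdSpend, PriceTier, PriorPurchase}; none are in {BrandLoyalty}.
Condition 2 (every backdoor path blocked by {BrandLoyalty}):
  P1: open — no interior node is in the conditioning set.
  P2: open — no interior node is in the conditioning set.
{BrandLoyalty} does not satisfy the backdoor criterion.

No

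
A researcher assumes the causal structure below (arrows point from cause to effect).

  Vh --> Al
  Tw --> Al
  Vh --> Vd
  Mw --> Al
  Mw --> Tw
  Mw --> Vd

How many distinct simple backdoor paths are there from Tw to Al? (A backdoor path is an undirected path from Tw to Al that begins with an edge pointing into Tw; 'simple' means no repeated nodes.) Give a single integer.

A backdoor path from Tw to Al is any simple undirected path whose first edge points into Tw (i.e. leaves Tw via a parent).
Parents of Tw: {Mw}.
Enumerating:
  P1: Tw <- Mw -> Al
  P2: Tw <- Mw -> Vd <- Vh -> Al
That exhausts the simple backdoor paths. Count: 2.

2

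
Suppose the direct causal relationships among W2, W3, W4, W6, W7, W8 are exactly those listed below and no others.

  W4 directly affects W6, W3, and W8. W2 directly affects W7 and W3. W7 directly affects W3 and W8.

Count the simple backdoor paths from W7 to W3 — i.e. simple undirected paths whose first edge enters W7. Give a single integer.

A backdoor path from W7 to W3 is any simple undirected path whose first edge points into W7 (i.e. leaves W7 via a parent).
Parents of W7: {W2}.
Enumerating:
  P1: W7 <- W2 -> W3
That exhausts the simple backdoor paths. Count: 1.

1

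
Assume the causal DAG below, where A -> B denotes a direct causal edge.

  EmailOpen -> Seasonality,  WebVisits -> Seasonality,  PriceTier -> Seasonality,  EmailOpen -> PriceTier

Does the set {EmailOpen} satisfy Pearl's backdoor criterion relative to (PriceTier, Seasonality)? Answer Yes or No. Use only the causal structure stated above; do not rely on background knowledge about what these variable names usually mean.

Backdoor paths from PriceTier to Seasonality (paths whose first edge points into PriceTier):
  P1: PriceTier <- EmailOpen -> Seasonality
Condition 1 (no descendant of PriceTier in the set): holds — descendants of PriceTier are {Seasonality}; none are in {EmailOpen}.
Condition 2 (every backdoor path blocked by {EmailOpen}):
  P1: blocked at fork node EmailOpen ∈ conditioning set.
{EmailOpen} satisfies the backdoor criterion.

Yes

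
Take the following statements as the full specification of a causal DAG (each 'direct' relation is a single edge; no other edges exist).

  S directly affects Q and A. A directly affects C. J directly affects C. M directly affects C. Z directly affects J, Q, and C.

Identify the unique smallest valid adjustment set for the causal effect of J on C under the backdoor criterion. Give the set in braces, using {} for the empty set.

{Z}

Variables eligible for adjustment (non-descendants of J, excluding J and C): {A, M, Q, S, Z}.
Backdoor paths from J to C:
  P1: J <- Z -> Q <- S -> A -> C
  P2: J <- Z -> C
The empty set is not sufficient: P2 (J <- Z -> C) has no collider blocking it and no conditioned non-collider, so it is open.
Try {Z}:
  P1: blocked at fork node Z ∈ conditioning set.
  P2: blocked at fork node Z ∈ conditioning set.
{Z} contains no descendant of J and blocks every backdoor path.
No other singleton works — e.g. {S} leaves P2 open — so {Z} is the unique smallest valid adjustment set.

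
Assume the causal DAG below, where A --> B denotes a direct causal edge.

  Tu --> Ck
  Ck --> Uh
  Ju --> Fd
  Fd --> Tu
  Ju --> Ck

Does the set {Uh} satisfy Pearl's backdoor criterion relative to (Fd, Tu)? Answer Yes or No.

Backdoor paths from Fd to Tu (paths whose first edge points into Fd):
  P1: Fd <- Ju -> Ck <- Tu
Condition 1 (no descendant of Fd in the set): FAILS — Uh is a descendant of Fd.
Condition 2 (every backdoor path blocked by {Uh}):
  P1: open — collider(s) Ck are conditioned on (or have a conditioned descendant) and no non-collider on the path is in the set.
{Uh} does not satisfy the backdoor criterion.

No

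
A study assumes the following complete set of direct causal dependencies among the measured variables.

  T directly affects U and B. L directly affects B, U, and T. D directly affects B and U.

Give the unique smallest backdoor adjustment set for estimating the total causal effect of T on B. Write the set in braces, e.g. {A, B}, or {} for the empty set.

Variables eligible for adjustment (non-descendants of T, excluding T and B): {D, L}.
Backdoor paths from T to B:
  P1: T <- L -> B
  P2: T <- L -> U <- D -> B
The empty set is not sufficient: P1 (T <- L -> B) has no collider blocking it and no conditioned non-collider, so it is open.
Try {L}:
  P1: blocked at fork node L ∈ conditioning set.
  P2: blocked at fork node L ∈ conditioning set.
{L} contains no descendant of T and blocks every backdoor path.
No other singleton works — e.g. {D} leaves P1 open — so {L} is the unique smallest valid adjustment set.

{L}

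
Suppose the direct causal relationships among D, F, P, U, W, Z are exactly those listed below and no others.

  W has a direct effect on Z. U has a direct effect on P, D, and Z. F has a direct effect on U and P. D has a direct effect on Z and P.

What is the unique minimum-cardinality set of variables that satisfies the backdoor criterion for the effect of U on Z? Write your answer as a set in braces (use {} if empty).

Variables eligible for adjustment (non-descendants of U, excluding U and Z): {F, W}.
Backdoor paths from U to Z:
  P1: U <- F -> P <- D -> Z
Each backdoor path contains an unconditioned collider, so every path is already blocked with the empty conditioning set:
  P1: blocked at collider P (neither it nor any descendant is in the conditioning set).
The empty set is therefore the unique smallest valid set.

{}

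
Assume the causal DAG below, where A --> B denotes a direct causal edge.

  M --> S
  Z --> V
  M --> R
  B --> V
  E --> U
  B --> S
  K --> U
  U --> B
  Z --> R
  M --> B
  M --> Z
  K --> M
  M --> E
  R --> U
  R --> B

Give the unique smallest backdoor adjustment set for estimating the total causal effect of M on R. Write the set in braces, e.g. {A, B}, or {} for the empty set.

Variables eligible for adjustment (non-descendants of M, excluding M and R): {K}.
Backdoor paths from M to R:
  P1: M <- K -> U <- R
  P2: M <- K -> U -> B <- R
  P3: M <- K -> U -> B -> V <- Z -> R
Each backdoor path contains an unconditioned collider, so every path is already blocked with the empty conditioning set:
  P1: blocked at collider U (neither it nor any descendant is in the conditioning set).
  P2: blocked at collider B (neither it nor any descendant is in the conditioning set).
  P3: blocked at collider V (neither it nor any descendant is in the conditioning set).
The empty set is therefore the unique smallest valid set.

{}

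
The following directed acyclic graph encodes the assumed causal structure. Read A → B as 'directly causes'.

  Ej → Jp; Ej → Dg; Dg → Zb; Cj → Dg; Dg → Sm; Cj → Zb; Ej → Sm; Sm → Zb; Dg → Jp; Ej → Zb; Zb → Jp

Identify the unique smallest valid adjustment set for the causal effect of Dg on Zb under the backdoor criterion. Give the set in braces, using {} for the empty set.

Variables eligible for adjustment (non-descendants of Dg, excluding Dg and Zb): {Cj, Ej}.
Backdoor paths from Dg to Zb:
  P1: Dg <- Cj -> Zb
  P2: Dg <- Ej -> Sm -> Zb
  P3: Dg <- Ej -> Zb
  P4: Dg <- Ej -> Jp <- Zb
The empty set is not sufficient: P1 (Dg <- Cj -> Zb) has no collider blocking it and no conditioned non-collider, so it is open.
Try {Cj, Ej}:
  P1: blocked at fork node Cj ∈ conditioning set.
  P2: blocked at fork node Ej ∈ conditioning set.
  P3: blocked at fork node Ej ∈ conditioning set.
  P4: blocked at fork node Ej ∈ conditioning set.
{Cj, Ej} contains no descendant of Dg and blocks every backdoor path.
Every element of {Cj, Ej} is needed (dropping Cj leaves P1 open; dropping Ej leaves P2 open), so no proper subset is valid.
Among all size-2 subsets of the eligible variables, only {Cj, Ej} blocks every backdoor path, so it is the unique smallest valid adjustment set.

{Cj, Ej}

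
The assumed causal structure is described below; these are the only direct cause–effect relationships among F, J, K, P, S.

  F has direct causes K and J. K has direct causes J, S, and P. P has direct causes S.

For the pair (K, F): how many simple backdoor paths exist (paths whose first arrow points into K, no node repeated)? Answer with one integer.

A backdoor path from K to F is any simple undirected path whose first edge points into K (i.e. leaves K via a parent).
Parents of K: {J, P, S}.
Enumerating:
  P1: K <- J -> F
That exhausts the simple backdoor paths. Count: 1.

1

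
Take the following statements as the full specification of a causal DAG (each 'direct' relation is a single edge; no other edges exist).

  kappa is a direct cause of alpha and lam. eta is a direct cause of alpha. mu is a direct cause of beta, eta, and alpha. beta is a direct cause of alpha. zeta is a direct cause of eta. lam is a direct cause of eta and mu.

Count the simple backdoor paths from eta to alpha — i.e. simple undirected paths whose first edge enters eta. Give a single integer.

A backdoor path from eta to alpha is any simple undirected path whose first edge points into eta (i.e. leaves eta via a parent).
Parents of eta: {lam, mu, zeta}.
Enumerating:
  P1: eta <- lam <- kappa -> alpha
  P2: eta <- lam -> mu -> beta -> alpha
  P3: eta <- lam -> mu -> alpha
  P4: eta <- mu <- lam <- kappa -> alpha
  P5: eta <- mu -> beta -> alpha
  P6: eta <- mu -> alpha
That exhausts the simple backdoor paths. Count: 6.

6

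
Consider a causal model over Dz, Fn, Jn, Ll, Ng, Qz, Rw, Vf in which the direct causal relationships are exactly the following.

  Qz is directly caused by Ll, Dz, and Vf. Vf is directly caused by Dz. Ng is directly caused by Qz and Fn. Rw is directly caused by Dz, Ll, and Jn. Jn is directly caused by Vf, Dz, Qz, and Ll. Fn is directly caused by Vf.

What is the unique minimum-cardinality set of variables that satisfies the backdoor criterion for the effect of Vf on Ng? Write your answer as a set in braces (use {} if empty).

Variables eligible for adjustment (non-descendants of Vf, excluding Vf and Ng): {Dz, Ll}.
Backdoor paths from Vf to Ng:
  P1: Vf <- Dz -> Qz -> Ng
  P2: Vf <- Dz -> Jn <- Ll -> Qz -> Ng
  P3: Vf <- Dz -> Jn <- Qz -> Ng
  P4: Vf <- Dz -> Jn -> Rw <- Ll -> Qz -> Ng
  P5: Vf <- Dz -> Rw <- Ll -> Qz -> Ng
  P6: Vf <- Dz -> Rw <- Ll -> Jn <- Qz -> Ng
  P7: Vf <- Dz -> Rw <- Jn <- Ll -> Qz -> Ng
  P8: Vf <- Dz -> Rw <- Jn <- Qz -> Ng
The empty set is not sufficient: P1 (Vf <- Dz -> Qz -> Ng) has no collider blocking it and no conditioned non-collider, so it is open.
Try {Dz}:
  P1: blocked at fork node Dz ∈ conditioning set.
  P2: blocked at fork node Dz ∈ conditioning set.
  P3: blocked at fork node Dz ∈ conditioning set.
  P4: blocked at fork node Dz ∈ conditioning set.
  P5: blocked at fork node Dz ∈ conditioning set.
  P6: blocked at fork node Dz ∈ conditioning set.
  P7: blocked at fork node Dz ∈ conditioning set.
  P8: blocked at fork node Dz ∈ conditioning set.
{Dz} contains no descendant of Vf and blocks every backdoor path.
No other singleton works — e.g. {Ll} leaves P1 open — so {Dz} is the unique smallest valid adjustment set.

{Dz}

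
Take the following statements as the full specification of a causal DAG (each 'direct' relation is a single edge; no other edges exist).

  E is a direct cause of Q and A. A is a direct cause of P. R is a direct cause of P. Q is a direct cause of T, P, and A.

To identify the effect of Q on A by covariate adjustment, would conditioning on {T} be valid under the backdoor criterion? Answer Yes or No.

Backdoor paths from Q to A (paths whose first edge points into Q):
  P1: Q <- E -> A
Condition 1 (no descendant of Q in the set): FAILS — T is a descendant of Q.
Condition 2 (every backdoor path blocked by {T}):
  P1: open — no interior node is in the conditioning set.
{T} does not satisfy the backdoor criterion.

No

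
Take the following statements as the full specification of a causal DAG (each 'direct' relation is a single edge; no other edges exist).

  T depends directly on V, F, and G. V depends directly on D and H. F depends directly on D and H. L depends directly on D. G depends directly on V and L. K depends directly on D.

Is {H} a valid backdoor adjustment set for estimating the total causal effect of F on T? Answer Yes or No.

No

Backdoor paths from F to T (paths whose first edge points into F):
  P1: F <- D -> L -> G <- V -> T
  P2: F <- D -> L -> G -> T
  P3: F <- D -> V -> G -> T
  P4: F <- D -> V -> T
  P5: F <- H -> V <- D -> L -> G -> T
  P6: F <- H -> V -> G -> T
  P7: F <- H -> V -> T
Condition 1 (no descendant of F in the set): holds — descendants of F are {T}; none are in {H}.
Condition 2 (every backdoor path blocked by {H}):
  P1: blocked at collider G (neither it nor any descendant is in the conditioning set).
  P2: open — no interior node is in the conditioning set.
  P3: open — no interior node is in the conditioning set.
  P4: open — no interior node is in the conditioning set.
  P5: blocked at fork node H ∈ conditioning set.
  P6: blocked at fork node H ∈ conditioning set.
  P7: blocked at fork node H ∈ conditioning set.
{H} does not satisfy the backdoor criterion.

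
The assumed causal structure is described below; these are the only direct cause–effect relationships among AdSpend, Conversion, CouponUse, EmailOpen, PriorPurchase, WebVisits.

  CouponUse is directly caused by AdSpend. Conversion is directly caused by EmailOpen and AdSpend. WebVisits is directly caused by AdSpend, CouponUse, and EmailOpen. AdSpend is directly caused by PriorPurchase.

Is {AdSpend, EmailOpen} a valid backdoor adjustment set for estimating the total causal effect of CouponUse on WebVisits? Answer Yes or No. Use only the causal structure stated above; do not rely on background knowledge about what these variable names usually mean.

Yes

Backdoor paths from CouponUse to WebVisits (paths whose first edge points into CouponUse):
  P1: CouponUse <- AdSpend -> WebVisits
  P2: CouponUse <- AdSpend -> Conversion <- EmailOpen -> WebVisits
Condition 1 (no descendant of CouponUse in the set): holds — descendants of CouponUse are {WebVisits}; none are in {AdSpend, EmailOpen}.
Condition 2 (every backdoor path blocked by {AdSpend, EmailOpen}):
  P1: blocked at fork node AdSpend ∈ conditioning set.
  P2: blocked at fork node AdSpend ∈ conditioning set.
{AdSpend, EmailOpen} satisfies the backdoor criterion.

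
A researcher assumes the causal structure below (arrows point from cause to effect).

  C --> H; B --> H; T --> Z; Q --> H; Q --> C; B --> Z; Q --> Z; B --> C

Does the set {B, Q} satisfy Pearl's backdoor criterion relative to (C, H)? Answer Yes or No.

Backdoor paths from C to H (paths whose first edge points into C):
  P1: C <- Q -> Z <- B -> H
  P2: C <- Q -> H
  P3: C <- B -> Z <- Q -> H
  P4: C <- B -> H
Condition 1 (no descendant of C in the set): holds — descendants of C are {H}; none are in {B, Q}.
Condition 2 (every backdoor path blocked by {B, Q}):
  P1: blocked at fork node Q ∈ conditioning set.
  P2: blocked at fork node Q ∈ conditioning set.
  P3: blocked at fork node B ∈ conditioning set.
  P4: blocked at fork node B ∈ conditioning set.
{B, Q} satisfies the backdoor criterion.

Yes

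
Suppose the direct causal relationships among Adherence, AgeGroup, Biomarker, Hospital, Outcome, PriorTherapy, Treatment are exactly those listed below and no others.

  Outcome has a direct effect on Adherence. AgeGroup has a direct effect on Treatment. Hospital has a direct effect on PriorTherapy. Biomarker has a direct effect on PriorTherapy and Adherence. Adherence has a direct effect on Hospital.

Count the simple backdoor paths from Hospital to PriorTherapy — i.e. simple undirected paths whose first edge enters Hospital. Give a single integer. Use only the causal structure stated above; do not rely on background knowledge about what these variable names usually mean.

1

A backdoor path from Hospital to PriorTherapy is any simple undirected path whose first edge points into Hospital (i.e. leaves Hospital via a parent).
Parents of Hospital: {Adherence}.
Enumerating:
  P1: Hospital <- Adherence <- Biomarker -> PriorTherapy
That exhausts the simple backdoor paths. Count: 1.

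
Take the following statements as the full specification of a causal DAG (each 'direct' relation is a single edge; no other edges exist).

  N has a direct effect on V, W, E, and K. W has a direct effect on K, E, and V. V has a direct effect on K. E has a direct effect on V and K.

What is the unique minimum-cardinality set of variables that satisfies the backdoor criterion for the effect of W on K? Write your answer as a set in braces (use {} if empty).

{N}

Variables eligible for adjustment (non-descendants of W, excluding W and K): {N}.
Backdoor paths from W to K:
  P1: W <- N -> E -> V -> K
  P2: W <- N -> E -> K
  P3: W <- N -> V <- E -> K
  P4: W <- N -> V -> K
  P5: W <- N -> K
The empty set is not sufficient: P1 (W <- N -> E -> V -> K) has no collider blocking it and no conditioned non-collider, so it is open.
Try {N}:
  P1: blocked at fork node N ∈ conditioning set.
  P2: blocked at fork node N ∈ conditioning set.
  P3: blocked at fork node N ∈ conditioning set.
  P4: blocked at fork node N ∈ conditioning set.
  P5: blocked at fork node N ∈ conditioning set.
{N} contains no descendant of W and blocks every backdoor path.
{N} is the unique smallest valid adjustment set.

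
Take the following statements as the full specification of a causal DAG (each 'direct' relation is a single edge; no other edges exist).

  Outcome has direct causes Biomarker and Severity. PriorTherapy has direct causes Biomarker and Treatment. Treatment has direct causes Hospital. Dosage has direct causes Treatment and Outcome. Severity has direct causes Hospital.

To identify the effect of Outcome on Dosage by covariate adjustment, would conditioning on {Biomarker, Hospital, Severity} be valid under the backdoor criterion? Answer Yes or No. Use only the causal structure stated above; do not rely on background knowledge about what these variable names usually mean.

Yes

Backdoor paths from Outcome to Dosage (paths whose first edge points into Outcome):
  P1: Outcome <- Biomarker -> PriorTherapy <- Treatment -> Dosage
  P2: Outcome <- Severity <- Hospital -> Treatment -> Dosage
Condition 1 (no descendant of Outcome in the set): holds — descendants of Outcome are {Dosage}; none are in {Biomarker, Hospital, Severity}.
Condition 2 (every backdoor path blocked by {Biomarker, Hospital, Severity}):
  P1: blocked at fork node Biomarker ∈ conditioning set.
  P2: blocked at chain node Severity ∈ conditioning set.
{Biomarker, Hospital, Severity} satisfies the backdoor criterion.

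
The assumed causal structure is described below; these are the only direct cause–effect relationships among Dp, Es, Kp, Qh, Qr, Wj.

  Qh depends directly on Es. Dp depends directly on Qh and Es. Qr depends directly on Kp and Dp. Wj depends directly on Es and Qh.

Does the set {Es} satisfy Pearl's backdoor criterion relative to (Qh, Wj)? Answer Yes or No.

Yes

Backdoor paths from Qh to Wj (paths whose first edge points into Qh):
  P1: Qh <- Es -> Wj
Condition 1 (no descendant of Qh in the set): holds — descendants of Qh are {Dp, Qr, Wj}; none are in {Es}.
Condition 2 (every backdoor path blocked by {Es}):
  P1: blocked at fork node Es ∈ conditioning set.
{Es} satisfies the backdoor criterion.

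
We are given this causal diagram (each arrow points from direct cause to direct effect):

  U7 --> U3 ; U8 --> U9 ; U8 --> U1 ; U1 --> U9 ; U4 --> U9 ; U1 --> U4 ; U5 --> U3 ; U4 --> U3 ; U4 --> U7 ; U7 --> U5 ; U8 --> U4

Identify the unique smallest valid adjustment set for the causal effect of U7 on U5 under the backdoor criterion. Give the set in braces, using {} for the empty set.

Variables eligible for adjustment (non-descendants of U7, excluding U7 and U5): {U1, U4, U8, U9}.
Backdoor paths from U7 to U5:
  P1: U7 <- U4 -> U3 <- U5
Each backdoor path contains an unconditioned collider, so every path is already blocked with the empty conditioning set:
  P1: blocked at collider U3 (neither it nor any descendant is in the conditioning set).
The empty set is therefore the unique smallest valid set.

{}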